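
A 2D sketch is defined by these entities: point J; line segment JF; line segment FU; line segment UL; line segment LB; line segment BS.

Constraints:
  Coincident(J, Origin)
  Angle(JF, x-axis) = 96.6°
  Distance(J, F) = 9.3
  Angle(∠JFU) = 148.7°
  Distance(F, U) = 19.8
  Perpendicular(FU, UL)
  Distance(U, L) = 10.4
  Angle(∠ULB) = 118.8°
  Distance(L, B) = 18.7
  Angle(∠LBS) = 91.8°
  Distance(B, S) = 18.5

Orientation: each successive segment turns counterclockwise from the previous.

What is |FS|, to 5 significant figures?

6.9423

J is at the origin; JF runs at 96.6° with length 9.3, so F = (-1.0689, 9.2384). ∠JFU = 148.7° gives FU at 127.90° from the x-axis; with |FU| = 19.8, U = (-13.232, 24.862). FU ⟂ UL, so UL runs at -142.10°; with |UL| = 10.4, L = (-21.438, 18.474). ∠ULB = 118.8° gives LB at -80.900° from the x-axis; with |LB| = 18.7, B = (-18.481, 0.0090273). ∠LBS = 91.8° gives BS at 7.3000° from the x-axis; with |BS| = 18.5, S = (-0.13063, 2.3597). Then |FS| = |S − F| = 6.9423.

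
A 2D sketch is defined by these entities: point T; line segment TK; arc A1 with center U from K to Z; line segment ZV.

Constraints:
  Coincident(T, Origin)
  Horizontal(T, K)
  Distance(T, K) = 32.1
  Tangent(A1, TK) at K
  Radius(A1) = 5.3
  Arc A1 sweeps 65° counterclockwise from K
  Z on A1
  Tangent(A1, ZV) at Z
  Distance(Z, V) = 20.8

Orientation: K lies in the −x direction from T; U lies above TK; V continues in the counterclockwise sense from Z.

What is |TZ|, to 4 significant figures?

27.47

T is at the origin; T and K share the same y with |TK| = 32.1 and K on the −x side, so K = (-32.10, 0.000). Since A1 is tangent to TK there, UK ⟂ TK, so U = K + (0, 5.3) = (-32.10, 5.300). On A1, K sits at bearing -90° from U; a 65° counterclockwise sweep puts Z at bearing -25°, so Z = U + 5.3·(cos -25°, sin -25°) = (-27.30, 3.060). Then |TZ| = |Z − T| = 27.47.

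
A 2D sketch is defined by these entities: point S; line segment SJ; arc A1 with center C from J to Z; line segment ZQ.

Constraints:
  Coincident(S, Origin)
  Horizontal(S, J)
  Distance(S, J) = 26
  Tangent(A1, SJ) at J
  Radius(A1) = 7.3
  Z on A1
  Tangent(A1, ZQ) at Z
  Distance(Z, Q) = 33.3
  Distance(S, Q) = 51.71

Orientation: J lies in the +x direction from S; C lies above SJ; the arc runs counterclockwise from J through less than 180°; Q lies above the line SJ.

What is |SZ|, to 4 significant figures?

34.16

S is at the origin; SJ is horizontal with |SJ| = 26.0 and J on the +x side, so J = (26.00, 0.000). The tangent condition forces CJ to be normal to SJ, so C = J + (0, 7.3) = (26.00, 7.300). Since CZ ⟂ ZQ (tangency), |CQ| = √(7.3² + 33.3²) = 34.09 regardless of where Z sits on A1. So Q lies on both circle(S, 51.71) and circle(C, 34.09); the above-SJ intersection is Q = (31.61, 40.93). Z is the foot of the tangent from Q: Z = (33.29, 7.669).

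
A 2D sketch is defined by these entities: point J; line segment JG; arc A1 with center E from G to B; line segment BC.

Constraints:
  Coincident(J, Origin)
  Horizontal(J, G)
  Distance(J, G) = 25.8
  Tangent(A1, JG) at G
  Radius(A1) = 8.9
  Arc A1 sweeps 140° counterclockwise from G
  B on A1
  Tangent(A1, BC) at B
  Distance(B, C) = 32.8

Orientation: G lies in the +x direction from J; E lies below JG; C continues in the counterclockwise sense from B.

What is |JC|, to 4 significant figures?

58.29

J is at the origin; J and G share the same y with |JG| = 25.8 and G on the +x side, so G = (25.80, 0.000). A1 meets JG tangentially, so EG is at right angles to JG, so E = G + (0, -8.9) = (25.80, -8.900). On A1, G sits at bearing 90° from E; a 140° counterclockwise sweep puts B at bearing 230°, so B = E + 8.9·(cos 230°, sin 230°) = (20.08, -15.72). The tangent condition forces EB to be normal to BC, so BC runs along (−sin 230°, cos 230°); with |BC| = 32.8, C = (45.21, -36.80). Then |JC| = |C − J| = 58.29.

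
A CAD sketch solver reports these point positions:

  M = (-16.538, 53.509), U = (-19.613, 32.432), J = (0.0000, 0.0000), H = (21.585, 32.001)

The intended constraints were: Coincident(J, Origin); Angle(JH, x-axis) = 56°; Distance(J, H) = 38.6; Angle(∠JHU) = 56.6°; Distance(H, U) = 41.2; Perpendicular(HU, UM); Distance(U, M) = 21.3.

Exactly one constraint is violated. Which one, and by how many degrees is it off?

Perpendicular(HU, UM) — off by 7.70°.

J = (0.00, 0.00) ✓; JH at 56.00° ✓; |JH| = 38.60 ✓; ∠JHU = 56.60° ✓; |HU| = 41.20 ✓; ∠(HU, UM) = 97.70° ✗; |UM| = 21.30 ✓.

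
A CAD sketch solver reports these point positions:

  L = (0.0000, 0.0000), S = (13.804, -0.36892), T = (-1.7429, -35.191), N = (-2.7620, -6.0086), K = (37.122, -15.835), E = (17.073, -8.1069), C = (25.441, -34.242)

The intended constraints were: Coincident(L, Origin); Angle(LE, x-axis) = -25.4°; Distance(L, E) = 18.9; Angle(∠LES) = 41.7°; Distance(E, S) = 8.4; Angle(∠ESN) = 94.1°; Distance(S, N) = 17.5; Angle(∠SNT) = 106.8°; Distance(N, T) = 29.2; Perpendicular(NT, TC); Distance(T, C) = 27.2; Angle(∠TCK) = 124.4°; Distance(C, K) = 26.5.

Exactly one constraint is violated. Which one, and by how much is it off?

Distance(C, K) = 26.5 — off by 4.70.

L = (0.00, 0.00) ✓; LE at -25.40° ✓; |LE| = 18.90 ✓; ∠LES = 41.70° ✓; |ES| = 8.400 ✓; ∠ESN = 94.10° ✓; |SN| = 17.50 ✓; ∠SNT = 106.8° ✓; |NT| = 29.20 ✓; ∠(NT, TC) = 90.00° ✓; |TC| = 27.20 ✓; ∠TCK = 124.4° ✓; |CK| = 21.80 ✗.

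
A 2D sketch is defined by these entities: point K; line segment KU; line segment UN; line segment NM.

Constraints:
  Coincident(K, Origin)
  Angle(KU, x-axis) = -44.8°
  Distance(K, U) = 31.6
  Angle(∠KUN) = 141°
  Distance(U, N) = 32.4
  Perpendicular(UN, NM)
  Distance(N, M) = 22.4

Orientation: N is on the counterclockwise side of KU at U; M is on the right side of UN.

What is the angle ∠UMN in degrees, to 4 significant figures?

55.34°

K is at the origin; KU runs at -44.8° with length 31.6, so U = 31.6·(cos -44.8°, sin -44.8°) = (22.42, -22.27). ∠KUN = 141.0°, so UN runs at -44.8° + (180° − 141.0°) = -5.800° from the x-axis; with |UN| = 32.4, N = U + 32.4·(cos -5.800°, sin -5.800°) = (54.66, -25.54). UN is perpendicular to NM; with |NM| = 22.4 on the right of UN, M = N + 22.4·(-0.1011, -0.9949) = (52.39, -47.83). Then cos ∠UMN = MU·MN / (|MU||MN|), giving 55.34°.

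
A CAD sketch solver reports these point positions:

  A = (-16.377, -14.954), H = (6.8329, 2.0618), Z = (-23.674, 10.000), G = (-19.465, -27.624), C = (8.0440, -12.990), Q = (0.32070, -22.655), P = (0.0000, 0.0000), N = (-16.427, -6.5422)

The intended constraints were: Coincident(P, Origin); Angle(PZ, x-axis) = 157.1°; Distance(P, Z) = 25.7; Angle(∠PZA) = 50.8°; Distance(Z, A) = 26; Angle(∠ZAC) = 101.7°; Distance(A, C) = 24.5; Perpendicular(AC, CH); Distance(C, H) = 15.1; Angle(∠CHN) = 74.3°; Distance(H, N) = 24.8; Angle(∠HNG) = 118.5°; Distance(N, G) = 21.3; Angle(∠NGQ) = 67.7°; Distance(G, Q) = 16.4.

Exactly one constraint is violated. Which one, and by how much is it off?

Distance(G, Q) = 16.4 — off by 4.00.

P = (0.00, 0.00) ✓; PZ at 157.1° ✓; |PZ| = 25.70 ✓; ∠PZA = 50.80° ✓; |ZA| = 26.00 ✓; ∠ZAC = 101.7° ✓; |AC| = 24.50 ✓; ∠(AC, CH) = 90.00° ✓; |CH| = 15.10 ✓; ∠CHN = 74.30° ✓; |HN| = 24.80 ✓; ∠HNG = 118.5° ✓; |NG| = 21.30 ✓; ∠NGQ = 67.70° ✓; |GQ| = 20.40 ✗.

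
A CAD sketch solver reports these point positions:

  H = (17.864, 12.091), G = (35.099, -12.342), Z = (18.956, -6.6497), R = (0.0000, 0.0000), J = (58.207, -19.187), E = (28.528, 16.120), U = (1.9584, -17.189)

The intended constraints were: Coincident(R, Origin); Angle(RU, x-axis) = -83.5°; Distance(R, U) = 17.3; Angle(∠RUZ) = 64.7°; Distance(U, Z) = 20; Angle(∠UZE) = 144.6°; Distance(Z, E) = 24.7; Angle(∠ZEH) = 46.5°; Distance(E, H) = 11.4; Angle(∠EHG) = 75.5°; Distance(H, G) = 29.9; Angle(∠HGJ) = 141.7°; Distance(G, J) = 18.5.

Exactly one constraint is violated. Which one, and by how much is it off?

Distance(G, J) = 18.5 — off by 5.60.

R = (0.00, 0.00) ✓; RU at -83.50° ✓; |RU| = 17.30 ✓; ∠RUZ = 64.70° ✓; |UZ| = 20.00 ✓; ∠UZE = 144.6° ✓; |ZE| = 24.70 ✓; ∠ZEH = 46.50° ✓; |EH| = 11.40 ✓; ∠EHG = 75.50° ✓; |HG| = 29.90 ✓; ∠HGJ = 141.7° ✓; |GJ| = 24.10 ✗.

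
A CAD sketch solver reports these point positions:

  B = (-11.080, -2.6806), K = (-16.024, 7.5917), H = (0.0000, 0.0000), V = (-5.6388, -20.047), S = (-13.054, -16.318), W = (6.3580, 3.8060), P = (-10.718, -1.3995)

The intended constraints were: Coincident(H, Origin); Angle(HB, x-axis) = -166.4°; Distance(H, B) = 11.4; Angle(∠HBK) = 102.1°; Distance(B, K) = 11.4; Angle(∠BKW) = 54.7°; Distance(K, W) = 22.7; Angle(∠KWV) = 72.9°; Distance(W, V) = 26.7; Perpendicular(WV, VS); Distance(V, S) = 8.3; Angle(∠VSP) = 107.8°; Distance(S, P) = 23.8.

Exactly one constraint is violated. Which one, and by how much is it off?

Distance(S, P) = 23.8 — off by 8.70.

H = (0.00, 0.00) ✓; HB at -166.4° ✓; |HB| = 11.40 ✓; ∠HBK = 102.1° ✓; |BK| = 11.40 ✓; ∠BKW = 54.70° ✓; |KW| = 22.70 ✓; ∠KWV = 72.90° ✓; |WV| = 26.70 ✓; ∠(WV, VS) = 90.00° ✓; |VS| = 8.300 ✓; ∠VSP = 107.8° ✓; |SP| = 15.10 ✗.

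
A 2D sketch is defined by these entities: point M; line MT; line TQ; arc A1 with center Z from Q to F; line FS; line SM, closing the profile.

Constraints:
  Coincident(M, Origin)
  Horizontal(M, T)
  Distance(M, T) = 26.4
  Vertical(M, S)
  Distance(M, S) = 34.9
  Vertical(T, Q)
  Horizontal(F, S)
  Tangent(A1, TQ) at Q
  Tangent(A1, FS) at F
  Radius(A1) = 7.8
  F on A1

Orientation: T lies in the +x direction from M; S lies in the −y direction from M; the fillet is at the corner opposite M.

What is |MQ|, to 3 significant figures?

37.8

M is at the origin; MT is horizontal with |MT| = 26.4 and T on the +x side, so T = (26.4, 0.00). M and S share the same x with |MS| = 34.9 and S on the −y side, so S = (0.00, -34.9). The virtual corner opposite M is at (26.4, -34.9). A1 meets TQ tangentially, so ZQ is at right angles to TQ and the tangent condition forces ZF to be normal to FS, with radius 7.8, so the center Z sits 7.8 in from both sides at Z = (18.6, -27.1). That places the tangent points at Q = (26.4, -27.1) on TQ and F = (18.6, -34.9) on FS. Then |MQ| = |Q − M| = 37.8.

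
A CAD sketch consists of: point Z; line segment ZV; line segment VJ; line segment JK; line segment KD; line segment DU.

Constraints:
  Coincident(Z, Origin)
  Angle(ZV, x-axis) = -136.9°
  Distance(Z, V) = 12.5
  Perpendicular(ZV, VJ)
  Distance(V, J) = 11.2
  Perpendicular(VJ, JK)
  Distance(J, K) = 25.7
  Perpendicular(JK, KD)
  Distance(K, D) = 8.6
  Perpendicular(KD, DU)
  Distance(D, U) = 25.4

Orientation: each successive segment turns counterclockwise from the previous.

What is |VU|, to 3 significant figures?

2.62

The perpendicularity gives KD at right angles to JK, so KD runs at 133°; with |KD| = 8.6, D = (11.4, 7.12). KD ⟂ DU, so DU runs at -137°; with |DU| = 25.4, U = (-7.13, -10.2). Then |VU| = |U − V| = 2.62.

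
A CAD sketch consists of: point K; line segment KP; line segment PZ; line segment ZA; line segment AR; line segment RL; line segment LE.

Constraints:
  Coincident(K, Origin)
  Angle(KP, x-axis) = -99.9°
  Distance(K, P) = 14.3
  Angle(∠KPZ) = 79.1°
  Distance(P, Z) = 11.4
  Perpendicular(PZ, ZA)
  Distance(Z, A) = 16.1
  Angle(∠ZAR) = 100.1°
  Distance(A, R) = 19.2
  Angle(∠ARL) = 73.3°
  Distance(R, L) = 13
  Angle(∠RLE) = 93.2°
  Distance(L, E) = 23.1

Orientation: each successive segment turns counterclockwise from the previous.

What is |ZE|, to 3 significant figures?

9.73

∠ARL = 73.3° gives RL at -82.4° from the x-axis; with |RL| = 13.0, L = (-8.58, -7.64). ∠RLE = 93.2° gives LE at 4.40° from the x-axis; with |LE| = 23.1, E = (14.5, -5.87). Then |ZE| = |E − Z| = 9.73.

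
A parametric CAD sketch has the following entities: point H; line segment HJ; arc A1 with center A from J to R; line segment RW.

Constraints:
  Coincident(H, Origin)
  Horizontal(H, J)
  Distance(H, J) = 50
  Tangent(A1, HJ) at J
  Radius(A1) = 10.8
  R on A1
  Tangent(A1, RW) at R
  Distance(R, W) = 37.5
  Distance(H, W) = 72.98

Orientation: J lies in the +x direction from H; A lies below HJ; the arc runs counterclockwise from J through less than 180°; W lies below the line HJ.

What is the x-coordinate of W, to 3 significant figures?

53.5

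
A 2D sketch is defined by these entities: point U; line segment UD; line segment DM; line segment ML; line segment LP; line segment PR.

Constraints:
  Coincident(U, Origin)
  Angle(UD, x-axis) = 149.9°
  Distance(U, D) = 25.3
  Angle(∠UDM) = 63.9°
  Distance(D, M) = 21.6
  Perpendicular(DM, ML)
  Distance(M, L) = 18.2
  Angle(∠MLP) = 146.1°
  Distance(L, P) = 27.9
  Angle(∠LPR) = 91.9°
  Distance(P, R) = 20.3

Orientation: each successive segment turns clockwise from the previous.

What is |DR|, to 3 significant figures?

32.6

U is at the origin; UD runs at 149.9° with length 25.3, so D = (-21.9, 12.7). ∠UDM = 63.9° gives DM at 33.8° from the x-axis; with |DM| = 21.6, M = (-3.94, 24.7). DM is perpendicular to ML, so ML runs at -56.2°; with |ML| = 18.2, L = (6.19, 9.58). ∠MLP = 146.1° gives LP at -90.1° from the x-axis; with |LP| = 27.9, P = (6.14, -18.3). ∠LPR = 91.9° gives PR at -178° from the x-axis; with |PR| = 20.3, R = (-14.2, -19.0). Then |DR| = |R − D| = 32.6.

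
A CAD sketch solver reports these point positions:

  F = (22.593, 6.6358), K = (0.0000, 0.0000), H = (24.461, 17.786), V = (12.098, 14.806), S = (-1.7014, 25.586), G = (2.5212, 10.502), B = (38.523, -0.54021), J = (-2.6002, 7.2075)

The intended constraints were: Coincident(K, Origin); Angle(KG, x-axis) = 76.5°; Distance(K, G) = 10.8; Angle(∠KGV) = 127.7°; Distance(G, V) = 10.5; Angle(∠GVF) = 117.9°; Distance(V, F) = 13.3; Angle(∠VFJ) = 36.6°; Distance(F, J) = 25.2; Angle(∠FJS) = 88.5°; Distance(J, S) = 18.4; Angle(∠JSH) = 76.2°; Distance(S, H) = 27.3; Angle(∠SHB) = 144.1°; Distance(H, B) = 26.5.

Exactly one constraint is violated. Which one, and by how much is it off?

Distance(H, B) = 26.5 — off by 3.40.

K = (0.00, 0.00) ✓; KG at 76.50° ✓; |KG| = 10.80 ✓; ∠KGV = 127.7° ✓; |GV| = 10.50 ✓; ∠GVF = 117.9° ✓; |VF| = 13.30 ✓; ∠VFJ = 36.60° ✓; |FJ| = 25.20 ✓; ∠FJS = 88.50° ✓; |JS| = 18.40 ✓; ∠JSH = 76.20° ✓; |SH| = 27.30 ✓; ∠SHB = 144.1° ✓; |HB| = 23.10 ✗.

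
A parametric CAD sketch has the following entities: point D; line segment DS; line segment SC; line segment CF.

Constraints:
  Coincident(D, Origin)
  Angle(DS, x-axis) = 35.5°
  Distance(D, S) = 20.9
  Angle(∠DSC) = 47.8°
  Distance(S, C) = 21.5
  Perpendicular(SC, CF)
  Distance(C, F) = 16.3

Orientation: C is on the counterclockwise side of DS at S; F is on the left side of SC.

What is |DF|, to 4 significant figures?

7.506

∠DSC = 47.8°, so SC runs at 35.5° + (180° − 47.8°) = 167.7° from the x-axis; with |SC| = 21.5, C = S + 21.5·(cos 167.7°, sin 167.7°) = (-3.991, 16.72). SC is perpendicular to CF; with |CF| = 16.3 on the left of SC, F = C + 16.3·(-0.2130, -0.9770) = (-7.464, 0.7910). Then |DF| = |F − D| = 7.506.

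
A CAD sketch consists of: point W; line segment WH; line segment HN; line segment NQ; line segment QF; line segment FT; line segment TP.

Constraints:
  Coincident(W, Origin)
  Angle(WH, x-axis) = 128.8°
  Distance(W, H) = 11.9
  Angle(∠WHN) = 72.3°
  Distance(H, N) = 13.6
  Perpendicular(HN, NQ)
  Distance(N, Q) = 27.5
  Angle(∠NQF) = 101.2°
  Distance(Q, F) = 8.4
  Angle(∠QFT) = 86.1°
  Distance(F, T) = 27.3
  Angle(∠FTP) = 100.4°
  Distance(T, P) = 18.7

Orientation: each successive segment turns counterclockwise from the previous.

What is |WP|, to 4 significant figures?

21.97

W is at the origin; WH runs at 128.8° with length 11.9, so H = (-7.457, 9.274). ∠WHN = 72.3° gives HN at -123.5° from the x-axis; with |HN| = 13.6, N = (-14.96, -2.067). The perpendicularity gives NQ at right angles to HN, so NQ runs at -33.50°; with |NQ| = 27.5, Q = (7.969, -17.24). ∠NQF = 101.2° gives QF at 45.30° from the x-axis; with |QF| = 8.4, F = (13.88, -11.27). ∠QFT = 86.1° gives FT at 139.2° from the x-axis; with |FT| = 27.3, T = (-6.789, 6.564). ∠FTP = 100.4° gives TP at -141.2° from the x-axis; with |TP| = 18.7, P = (-21.36, -5.153). Then |WP| = |P − W| = 21.97.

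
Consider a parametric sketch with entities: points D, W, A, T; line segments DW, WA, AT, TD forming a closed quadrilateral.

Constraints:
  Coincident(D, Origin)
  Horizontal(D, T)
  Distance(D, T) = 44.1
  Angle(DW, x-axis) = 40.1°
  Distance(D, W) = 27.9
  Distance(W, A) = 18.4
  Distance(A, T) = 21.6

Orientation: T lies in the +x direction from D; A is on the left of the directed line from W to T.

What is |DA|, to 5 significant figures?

44.758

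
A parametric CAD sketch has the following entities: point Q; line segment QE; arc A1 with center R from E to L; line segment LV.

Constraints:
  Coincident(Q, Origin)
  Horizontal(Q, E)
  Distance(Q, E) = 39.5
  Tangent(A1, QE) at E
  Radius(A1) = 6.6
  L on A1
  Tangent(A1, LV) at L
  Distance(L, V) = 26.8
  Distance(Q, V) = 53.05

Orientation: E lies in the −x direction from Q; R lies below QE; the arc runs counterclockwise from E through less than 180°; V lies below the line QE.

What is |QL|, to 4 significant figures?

46.64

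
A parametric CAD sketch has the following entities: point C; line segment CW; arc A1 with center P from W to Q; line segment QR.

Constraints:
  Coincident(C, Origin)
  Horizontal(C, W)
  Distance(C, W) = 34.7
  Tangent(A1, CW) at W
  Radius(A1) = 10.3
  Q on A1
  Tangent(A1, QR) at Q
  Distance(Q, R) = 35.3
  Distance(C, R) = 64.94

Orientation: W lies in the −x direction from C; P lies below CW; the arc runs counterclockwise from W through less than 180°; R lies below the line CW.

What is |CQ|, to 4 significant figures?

46.04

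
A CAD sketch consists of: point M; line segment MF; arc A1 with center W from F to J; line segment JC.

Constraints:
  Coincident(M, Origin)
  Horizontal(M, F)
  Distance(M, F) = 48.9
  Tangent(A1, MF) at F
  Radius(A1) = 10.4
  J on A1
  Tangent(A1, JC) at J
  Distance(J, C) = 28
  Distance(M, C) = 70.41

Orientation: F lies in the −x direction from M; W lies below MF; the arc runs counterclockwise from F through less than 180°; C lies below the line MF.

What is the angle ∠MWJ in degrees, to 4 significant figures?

168.8°

Checks: M = (0.00, 0.00) ✓; |WJ| = 10.40 ✓; ∠(WJ, JC) = 90.00° ✓; |JC| = 28.00 ✓; |MC| = 70.41 ✓.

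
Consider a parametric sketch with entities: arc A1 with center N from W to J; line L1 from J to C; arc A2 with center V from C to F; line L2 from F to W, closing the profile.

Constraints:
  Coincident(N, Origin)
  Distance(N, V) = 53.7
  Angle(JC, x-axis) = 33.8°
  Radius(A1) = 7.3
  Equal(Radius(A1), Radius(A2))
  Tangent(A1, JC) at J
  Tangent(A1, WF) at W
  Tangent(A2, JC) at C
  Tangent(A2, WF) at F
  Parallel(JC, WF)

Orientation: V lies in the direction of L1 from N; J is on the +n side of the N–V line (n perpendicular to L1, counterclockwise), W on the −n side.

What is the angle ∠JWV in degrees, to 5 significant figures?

82.259°

N is at the origin and V lies 53.7 along u from N, so V = 53.7·u = (44.624, 29.873). Tangency of A1 to both parallel lines with radius 7.3 puts J and W at N ± 7.3·n: J = (-4.0610, 6.0662), W = (4.0610, -6.0662). Then cos ∠JWV = WJ·WV / (|WJ||WV|), giving 82.259°.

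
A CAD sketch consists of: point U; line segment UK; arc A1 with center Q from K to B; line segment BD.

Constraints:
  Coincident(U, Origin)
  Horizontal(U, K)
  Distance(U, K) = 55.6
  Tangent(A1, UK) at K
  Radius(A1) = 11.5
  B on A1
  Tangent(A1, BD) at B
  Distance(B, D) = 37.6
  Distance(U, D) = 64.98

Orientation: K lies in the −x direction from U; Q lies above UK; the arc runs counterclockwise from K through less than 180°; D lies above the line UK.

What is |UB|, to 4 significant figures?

45.49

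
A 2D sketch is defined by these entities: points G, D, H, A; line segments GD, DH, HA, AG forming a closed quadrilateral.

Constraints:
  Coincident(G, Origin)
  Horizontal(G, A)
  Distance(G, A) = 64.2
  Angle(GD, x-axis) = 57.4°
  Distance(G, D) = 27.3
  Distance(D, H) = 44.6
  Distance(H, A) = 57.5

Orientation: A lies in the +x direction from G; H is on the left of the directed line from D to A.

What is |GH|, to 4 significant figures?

71.51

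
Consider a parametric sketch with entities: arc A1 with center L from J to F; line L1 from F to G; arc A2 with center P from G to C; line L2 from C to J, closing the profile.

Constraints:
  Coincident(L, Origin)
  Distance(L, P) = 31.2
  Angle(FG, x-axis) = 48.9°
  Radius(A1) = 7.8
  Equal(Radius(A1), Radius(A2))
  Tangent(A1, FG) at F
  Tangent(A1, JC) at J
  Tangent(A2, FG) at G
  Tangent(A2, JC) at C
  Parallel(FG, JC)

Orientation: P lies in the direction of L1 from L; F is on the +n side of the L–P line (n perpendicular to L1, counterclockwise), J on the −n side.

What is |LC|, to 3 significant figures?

32.2

The slot axis is L1's direction at 48.9°, so u = (cos 48.9°, sin 48.9°) = (0.657, 0.754) and n = (−sin 48.9°, cos 48.9°) = (-0.754, 0.657). L is at the origin and P lies 31.2 along u from L, so P = 31.2·u = (20.5, 23.5). Tangency of A1 to both parallel lines with radius 7.8 puts F and J at L ± 7.8·n: F = (-5.88, 5.13), J = (5.88, -5.13). Equal radii place G and C the same way about P: G = P + 7.8·n = (14.6, 28.6), C = P − 7.8·n = (26.4, 18.4). Then |LC| = |C − L| = 32.2.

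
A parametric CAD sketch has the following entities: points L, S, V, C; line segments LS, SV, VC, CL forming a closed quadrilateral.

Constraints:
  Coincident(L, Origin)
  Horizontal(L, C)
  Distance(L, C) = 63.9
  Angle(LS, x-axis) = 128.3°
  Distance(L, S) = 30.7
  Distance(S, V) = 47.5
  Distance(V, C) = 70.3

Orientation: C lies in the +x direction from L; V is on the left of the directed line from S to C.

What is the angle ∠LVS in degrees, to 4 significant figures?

32.89°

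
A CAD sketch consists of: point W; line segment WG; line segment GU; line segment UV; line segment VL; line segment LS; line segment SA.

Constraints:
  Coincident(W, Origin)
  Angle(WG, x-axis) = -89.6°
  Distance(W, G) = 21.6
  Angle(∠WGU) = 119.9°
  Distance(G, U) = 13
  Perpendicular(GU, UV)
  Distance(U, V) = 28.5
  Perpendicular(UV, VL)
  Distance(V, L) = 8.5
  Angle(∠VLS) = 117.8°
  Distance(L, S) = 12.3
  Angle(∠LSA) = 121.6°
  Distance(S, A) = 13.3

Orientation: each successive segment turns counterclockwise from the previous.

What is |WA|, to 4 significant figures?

20.57

W is at the origin; WG runs at -89.6° with length 21.6, so G = (0.1508, -21.60). ∠WGU = 119.9° gives GU at -29.50° from the x-axis; with |GU| = 13.0, U = (11.47, -28.00). GU is perpendicular to UV, so UV runs at 60.50°; with |UV| = 28.5, V = (25.50, -3.196). UV is perpendicular to VL, so VL runs at 150.5°; with |VL| = 8.5, L = (18.10, 0.9898). ∠VLS = 117.8° gives LS at -147.3° from the x-axis; with |LS| = 12.3, S = (7.751, -5.655). ∠LSA = 121.6° gives SA at -88.90° from the x-axis; with |SA| = 13.3, A = (8.006, -18.95). Then |WA| = |A − W| = 20.57.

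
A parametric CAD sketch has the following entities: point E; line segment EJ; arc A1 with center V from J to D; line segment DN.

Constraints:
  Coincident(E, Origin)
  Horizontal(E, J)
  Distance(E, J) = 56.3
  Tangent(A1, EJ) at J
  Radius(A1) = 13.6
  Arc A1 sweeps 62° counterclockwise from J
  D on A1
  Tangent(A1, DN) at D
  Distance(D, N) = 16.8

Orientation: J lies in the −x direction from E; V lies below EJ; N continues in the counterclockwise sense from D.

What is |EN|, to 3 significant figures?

79.3

E is at the origin; E and J share the same y with |EJ| = 56.3 and J on the −x side, so J = (-56.3, 0.00). Since A1 is tangent to EJ there, VJ ⟂ EJ, so V = J + (0, -13.6) = (-56.3, -13.6). On A1, J sits at bearing 90° from V; a 62° counterclockwise sweep puts D at bearing 152°, so D = V + 13.6·(cos 152°, sin 152°) = (-68.3, -7.22). Tangency of A1 to DN means the radius VD is perpendicular to DN, so DN runs along (−sin 152°, cos 152°); with |DN| = 16.8, N = (-76.2, -22.0). Then |EN| = |N − E| = 79.3.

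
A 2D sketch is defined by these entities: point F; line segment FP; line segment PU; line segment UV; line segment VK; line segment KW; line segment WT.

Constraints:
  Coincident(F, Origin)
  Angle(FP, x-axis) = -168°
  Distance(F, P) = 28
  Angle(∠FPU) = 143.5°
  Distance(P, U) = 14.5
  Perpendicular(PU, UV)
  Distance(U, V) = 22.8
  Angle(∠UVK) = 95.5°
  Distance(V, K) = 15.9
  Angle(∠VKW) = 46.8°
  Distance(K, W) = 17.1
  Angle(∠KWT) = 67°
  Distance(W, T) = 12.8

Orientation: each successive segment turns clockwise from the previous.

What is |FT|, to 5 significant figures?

38.271

∠VKW = 46.8° gives KW at -152.20° from the x-axis; with |KW| = 17.1, W = (-31.220, 7.7869). ∠KWT = 67.0° gives WT at 94.800° from the x-axis; with |WT| = 12.8, T = (-32.291, 20.542). Then |FT| = |T − F| = 38.271.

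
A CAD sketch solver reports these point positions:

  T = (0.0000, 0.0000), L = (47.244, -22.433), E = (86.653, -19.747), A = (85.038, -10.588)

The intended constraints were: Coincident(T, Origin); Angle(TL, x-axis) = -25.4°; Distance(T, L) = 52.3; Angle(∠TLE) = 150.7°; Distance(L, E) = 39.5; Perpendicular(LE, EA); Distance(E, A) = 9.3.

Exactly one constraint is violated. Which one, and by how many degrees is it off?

Perpendicular(LE, EA) — off by 6.10°.

T = (0.00, 0.00) ✓; TL at -25.40° ✓; |TL| = 52.30 ✓; ∠TLE = 150.7° ✓; |LE| = 39.50 ✓; ∠(LE, EA) = 96.10° ✗; |EA| = 9.300 ✓.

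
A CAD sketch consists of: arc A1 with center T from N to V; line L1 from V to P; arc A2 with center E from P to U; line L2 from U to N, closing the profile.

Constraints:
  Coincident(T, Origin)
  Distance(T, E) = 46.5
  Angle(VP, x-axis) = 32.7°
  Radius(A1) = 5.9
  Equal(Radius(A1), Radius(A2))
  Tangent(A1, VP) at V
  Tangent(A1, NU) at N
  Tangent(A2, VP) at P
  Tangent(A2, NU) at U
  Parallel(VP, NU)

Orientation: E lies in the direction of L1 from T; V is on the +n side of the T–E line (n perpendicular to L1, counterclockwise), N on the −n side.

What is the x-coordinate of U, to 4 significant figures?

42.32

Tangency of A1 to both parallel lines with radius 5.9 puts V and N at T ± 5.9·n: V = (-3.187, 4.965), N = (3.187, -4.965). Equal radii place P and U the same way about E: P = E + 5.9·n = (35.94, 30.09), U = E − 5.9·n = (42.32, 20.16). So U.x = 42.32.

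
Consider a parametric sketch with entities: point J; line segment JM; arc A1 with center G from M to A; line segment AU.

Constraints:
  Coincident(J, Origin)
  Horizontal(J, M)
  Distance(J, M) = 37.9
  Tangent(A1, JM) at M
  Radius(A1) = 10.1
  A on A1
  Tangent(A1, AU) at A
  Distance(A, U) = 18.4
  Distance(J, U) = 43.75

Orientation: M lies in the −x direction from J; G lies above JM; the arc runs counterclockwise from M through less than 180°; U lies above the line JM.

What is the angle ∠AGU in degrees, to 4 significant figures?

61.24°

J is at the origin; J and M share the same y with |JM| = 37.9 and M on the −x side, so M = (-37.90, 0.000). Since A1 is tangent to JM there, GM ⟂ JM, so G = M + (0, 10.1) = (-37.90, 10.10). Since GA ⟂ AU (tangency), |GU| = √(10.1² + 18.4²) = 20.99 regardless of where A sits on A1. So U lies on both circle(J, 43.75) and circle(G, 20.99); the above-JM intersection is U = (-31.70, 30.15). A is the foot of the tangent from U: A = (-28.01, 12.13).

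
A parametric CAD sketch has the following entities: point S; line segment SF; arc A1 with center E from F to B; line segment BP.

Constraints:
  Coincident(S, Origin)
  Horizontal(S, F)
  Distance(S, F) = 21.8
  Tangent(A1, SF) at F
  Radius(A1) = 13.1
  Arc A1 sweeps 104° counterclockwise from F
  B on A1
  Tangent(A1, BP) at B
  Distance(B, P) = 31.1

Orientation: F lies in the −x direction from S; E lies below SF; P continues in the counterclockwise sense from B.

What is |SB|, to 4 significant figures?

38.15

S is at the origin; SF is horizontal with |SF| = 21.8 and F on the −x side, so F = (-21.80, 0.000). Since A1 is tangent to SF there, EF ⟂ SF, so E = F + (0, -13.1) = (-21.80, -13.10). On A1, F sits at bearing 90° from E; a 104° counterclockwise sweep puts B at bearing 194°, so B = E + 13.1·(cos 194°, sin 194°) = (-34.51, -16.27). Then |SB| = |B − S| = 38.15.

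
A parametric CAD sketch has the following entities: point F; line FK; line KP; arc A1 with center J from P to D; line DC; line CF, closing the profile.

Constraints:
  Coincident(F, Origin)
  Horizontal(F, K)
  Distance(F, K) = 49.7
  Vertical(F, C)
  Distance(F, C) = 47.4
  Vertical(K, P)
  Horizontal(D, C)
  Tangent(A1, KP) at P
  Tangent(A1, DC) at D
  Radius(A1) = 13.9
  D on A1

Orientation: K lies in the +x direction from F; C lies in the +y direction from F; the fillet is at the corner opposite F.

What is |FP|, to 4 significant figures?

59.94

F is at the origin; F and K share the same y with |FK| = 49.7 and K on the +x side, so K = (49.70, 0.000). F and C share the same x with |FC| = 47.4 and C on the +y side, so C = (0.000, 47.40). The virtual corner opposite F is at (49.70, 47.40). Tangency of A1 to KP means the radius JP is perpendicular to KP and since A1 is tangent to DC there, JD ⟂ DC, with radius 13.9, so the center J sits 13.9 in from both sides at J = (35.80, 33.50). That places the tangent points at P = (49.70, 33.50) on KP and D = (35.80, 47.40) on DC. Then |FP| = |P − F| = 59.94.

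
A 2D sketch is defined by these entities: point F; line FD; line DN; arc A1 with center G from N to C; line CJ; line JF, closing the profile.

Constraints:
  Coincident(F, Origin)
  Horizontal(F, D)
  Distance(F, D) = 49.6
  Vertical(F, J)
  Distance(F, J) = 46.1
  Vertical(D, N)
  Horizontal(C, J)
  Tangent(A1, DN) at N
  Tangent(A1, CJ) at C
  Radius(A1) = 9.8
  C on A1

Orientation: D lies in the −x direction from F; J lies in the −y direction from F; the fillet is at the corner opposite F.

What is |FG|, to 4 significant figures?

53.87

F is at the origin; F and D share the same y with |FD| = 49.6 and D on the −x side, so D = (-49.60, 0.000). F and J share the same x with |FJ| = 46.1 and J on the −y side, so J = (0.000, -46.10). The virtual corner opposite F is at (-49.60, -46.10). The tangent condition forces GN to be normal to DN and A1 meets CJ tangentially, so GC is at right angles to CJ, with radius 9.8, so the center G sits 9.8 in from both sides at G = (-39.80, -36.30). Then |FG| = |G − F| = 53.87.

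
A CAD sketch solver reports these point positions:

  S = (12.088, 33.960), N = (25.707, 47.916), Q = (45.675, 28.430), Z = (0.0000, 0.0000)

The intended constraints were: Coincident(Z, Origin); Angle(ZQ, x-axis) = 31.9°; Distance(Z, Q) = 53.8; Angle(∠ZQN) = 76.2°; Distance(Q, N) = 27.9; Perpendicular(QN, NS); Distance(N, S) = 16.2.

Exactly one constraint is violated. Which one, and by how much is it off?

Distance(N, S) = 16.2 — off by 3.30.

Z = (0.00, 0.00) ✓; ZQ at 31.90° ✓; |ZQ| = 53.80 ✓; ∠ZQN = 76.20° ✓; |QN| = 27.90 ✓; ∠(QN, NS) = 90.00° ✓; |NS| = 19.50 ✗.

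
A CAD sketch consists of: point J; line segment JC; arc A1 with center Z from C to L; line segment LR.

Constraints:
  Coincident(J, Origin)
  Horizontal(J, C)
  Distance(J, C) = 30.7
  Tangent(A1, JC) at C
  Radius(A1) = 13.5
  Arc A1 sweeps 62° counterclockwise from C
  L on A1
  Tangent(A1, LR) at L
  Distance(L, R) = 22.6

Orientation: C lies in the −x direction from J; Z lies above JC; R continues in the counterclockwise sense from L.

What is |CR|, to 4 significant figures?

35.25

On A1, C sits at bearing -90° from Z; a 62° counterclockwise sweep puts L at bearing -28°, so L = Z + 13.5·(cos -28°, sin -28°) = (-18.78, 7.162). Since A1 is tangent to LR there, ZL ⟂ LR, so LR runs along (−sin -28°, cos -28°); with |LR| = 22.6, R = (-8.170, 27.12). Then |CR| = |R − C| = 35.25.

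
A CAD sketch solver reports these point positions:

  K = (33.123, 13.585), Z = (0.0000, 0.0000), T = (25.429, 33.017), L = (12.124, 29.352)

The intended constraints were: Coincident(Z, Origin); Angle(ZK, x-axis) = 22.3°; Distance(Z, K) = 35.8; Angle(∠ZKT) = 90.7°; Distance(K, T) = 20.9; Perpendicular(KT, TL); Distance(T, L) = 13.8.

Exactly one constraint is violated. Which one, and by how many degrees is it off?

Perpendicular(KT, TL) — off by 6.20°.

Z = (0.00, 0.00) ✓; ZK at 22.30° ✓; |ZK| = 35.80 ✓; ∠ZKT = 90.70° ✓; |KT| = 20.90 ✓; ∠(KT, TL) = 83.80° ✗; |TL| = 13.80 ✓.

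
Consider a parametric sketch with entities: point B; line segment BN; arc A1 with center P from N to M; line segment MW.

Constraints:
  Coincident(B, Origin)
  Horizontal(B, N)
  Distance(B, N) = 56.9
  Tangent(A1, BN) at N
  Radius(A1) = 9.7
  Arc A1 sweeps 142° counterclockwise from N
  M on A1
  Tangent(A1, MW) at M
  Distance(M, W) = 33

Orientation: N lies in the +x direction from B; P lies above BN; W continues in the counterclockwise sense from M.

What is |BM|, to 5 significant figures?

65.220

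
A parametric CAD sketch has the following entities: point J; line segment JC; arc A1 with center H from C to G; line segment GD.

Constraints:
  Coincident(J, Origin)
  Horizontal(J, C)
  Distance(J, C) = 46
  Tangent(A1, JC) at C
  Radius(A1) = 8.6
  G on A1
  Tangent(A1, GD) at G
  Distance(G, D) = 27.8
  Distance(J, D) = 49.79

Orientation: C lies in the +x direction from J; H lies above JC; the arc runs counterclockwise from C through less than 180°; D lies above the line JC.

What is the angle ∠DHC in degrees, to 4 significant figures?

157.6°

J is at the origin; J and C share the same y with |JC| = 46.0 and C on the +x side, so C = (46.00, 0.000). The tangent condition forces HC to be normal to JC, so H = C + (0, 8.6) = (46.00, 8.600). Since HG ⟂ GD (tangency), |HD| = √(8.6² + 27.8²) = 29.10 regardless of where G sits on A1. So D lies on both circle(J, 49.79) and circle(H, 29.10); the above-JC intersection is D = (34.91, 35.50). G is the foot of the tangent from D: G = (52.63, 14.08).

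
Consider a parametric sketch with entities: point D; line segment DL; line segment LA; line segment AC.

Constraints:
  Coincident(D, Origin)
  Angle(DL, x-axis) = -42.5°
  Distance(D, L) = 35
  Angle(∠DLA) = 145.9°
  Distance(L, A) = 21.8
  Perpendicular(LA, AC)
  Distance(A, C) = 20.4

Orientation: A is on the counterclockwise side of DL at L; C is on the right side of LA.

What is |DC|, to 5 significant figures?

64.658

∠DLA = 145.9°, so LA runs at -42.5° + (180° − 145.9°) = -8.4000° from the x-axis; with |LA| = 21.8, A = L + 21.8·(cos -8.4000°, sin -8.4000°) = (47.371, -26.830). The perpendicularity gives AC at right angles to LA; with |AC| = 20.4 on the right of LA, C = A + 20.4·(-0.14608, -0.98927) = (44.391, -47.011). Then |DC| = |C − D| = 64.658.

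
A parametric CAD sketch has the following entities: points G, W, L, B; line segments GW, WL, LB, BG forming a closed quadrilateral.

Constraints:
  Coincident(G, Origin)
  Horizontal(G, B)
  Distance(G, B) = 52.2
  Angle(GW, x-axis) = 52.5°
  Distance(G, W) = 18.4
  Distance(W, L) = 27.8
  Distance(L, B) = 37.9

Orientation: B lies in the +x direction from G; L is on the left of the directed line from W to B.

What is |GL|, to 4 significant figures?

45.93

G is at the origin; GB is horizontal with |GB| = 52.2 and B in +x, so B = (52.2, 0). GW runs at 52.5° with |GW| = 18.4, so W = (11.20, 14.60). L is determined by |WL| = 27.8 and |LB| = 37.9 together: it lies at the intersection of circle(W, 27.8) and circle(B, 37.9). With |WB| = 43.52, the foot of the radical line on WB is 14.14 from W and the perpendicular offset is √(27.8² − 14.14²) = 23.94. Taking the left-of-WB solution: L = (32.55, 32.41).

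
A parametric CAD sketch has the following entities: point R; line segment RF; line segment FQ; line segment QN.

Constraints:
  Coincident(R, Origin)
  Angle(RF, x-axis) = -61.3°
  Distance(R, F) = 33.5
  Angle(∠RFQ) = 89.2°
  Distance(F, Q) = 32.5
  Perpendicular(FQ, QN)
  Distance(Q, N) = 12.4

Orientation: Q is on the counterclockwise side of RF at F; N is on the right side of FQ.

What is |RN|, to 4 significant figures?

55.97

R is at the origin; RF runs at -61.3° with length 33.5, so F = 33.5·(cos -61.3°, sin -61.3°) = (16.09, -29.38). ∠RFQ = 89.2°, so FQ runs at -61.3° + (180° − 89.2°) = 29.50° from the x-axis; with |FQ| = 32.5, Q = F + 32.5·(cos 29.50°, sin 29.50°) = (44.37, -13.38). FQ is perpendicular to QN; with |QN| = 12.4 on the right of FQ, N = Q + 12.4·(0.4924, -0.8704) = (50.48, -24.17). Then |RN| = |N − R| = 55.97.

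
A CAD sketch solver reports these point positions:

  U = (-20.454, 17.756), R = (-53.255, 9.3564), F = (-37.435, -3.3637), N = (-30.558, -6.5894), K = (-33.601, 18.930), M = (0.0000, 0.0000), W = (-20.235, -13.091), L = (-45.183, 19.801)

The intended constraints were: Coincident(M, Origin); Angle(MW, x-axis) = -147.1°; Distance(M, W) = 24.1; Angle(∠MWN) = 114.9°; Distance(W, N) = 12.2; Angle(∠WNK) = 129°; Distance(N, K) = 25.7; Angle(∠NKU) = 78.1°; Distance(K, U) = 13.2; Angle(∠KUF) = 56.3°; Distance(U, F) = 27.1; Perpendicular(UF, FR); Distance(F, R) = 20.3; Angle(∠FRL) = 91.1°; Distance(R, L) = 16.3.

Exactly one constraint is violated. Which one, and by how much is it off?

Distance(R, L) = 16.3 — off by 3.10.

M = (0.00, 0.00) ✓; MW at -147.1° ✓; |MW| = 24.10 ✓; ∠MWN = 114.9° ✓; |WN| = 12.20 ✓; ∠WNK = 129.0° ✓; |NK| = 25.70 ✓; ∠NKU = 78.10° ✓; |KU| = 13.20 ✓; ∠KUF = 56.30° ✓; |UF| = 27.10 ✓; ∠(UF, FR) = 90.00° ✓; |FR| = 20.30 ✓; ∠FRL = 91.10° ✓; |RL| = 13.20 ✗.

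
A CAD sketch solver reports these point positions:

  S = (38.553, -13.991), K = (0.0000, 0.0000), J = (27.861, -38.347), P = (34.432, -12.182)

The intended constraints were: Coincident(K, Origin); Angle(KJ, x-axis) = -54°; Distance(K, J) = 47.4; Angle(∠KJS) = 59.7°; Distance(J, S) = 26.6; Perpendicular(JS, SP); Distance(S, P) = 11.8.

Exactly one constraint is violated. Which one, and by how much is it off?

Distance(S, P) = 11.8 — off by 7.30.

K = (0.00, 0.00) ✓; KJ at -54.00° ✓; |KJ| = 47.40 ✓; ∠KJS = 59.70° ✓; |JS| = 26.60 ✓; ∠(JS, SP) = 90.00° ✓; |SP| = 4.501 ✗.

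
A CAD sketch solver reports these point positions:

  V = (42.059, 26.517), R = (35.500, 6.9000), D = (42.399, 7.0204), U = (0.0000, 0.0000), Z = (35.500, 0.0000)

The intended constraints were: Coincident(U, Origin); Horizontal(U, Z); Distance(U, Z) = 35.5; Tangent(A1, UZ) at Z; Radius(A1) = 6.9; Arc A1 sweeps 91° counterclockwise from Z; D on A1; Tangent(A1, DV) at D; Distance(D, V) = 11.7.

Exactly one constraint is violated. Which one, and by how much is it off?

Distance(D, V) = 11.7 — off by 7.80.

U = (0.00, 0.00) ✓; U.y = 0.00, Z.y = 0.00 ✓; |UZ| = 35.50 ✓; ∠(RZ, ZU) = 90.00° ✓; |RZ| = 6.900 ✓; bearing(R→D) − bearing(R→Z) = 91.00° ✓; |RD| = 6.900 ✓; ∠(RD, DV) = 90.00° ✓; |DV| = 19.50 ✗.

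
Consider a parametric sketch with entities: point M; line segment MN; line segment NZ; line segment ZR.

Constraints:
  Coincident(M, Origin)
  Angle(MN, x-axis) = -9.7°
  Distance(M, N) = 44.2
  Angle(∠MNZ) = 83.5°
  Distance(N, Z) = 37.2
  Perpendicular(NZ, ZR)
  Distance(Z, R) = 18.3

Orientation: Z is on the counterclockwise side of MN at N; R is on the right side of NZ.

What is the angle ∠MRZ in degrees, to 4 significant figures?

27.36°

∠MNZ = 83.5°, so NZ runs at -9.7° + (180° − 83.5°) = 86.80° from the x-axis; with |NZ| = 37.2, Z = N + 37.2·(cos 86.80°, sin 86.80°) = (45.64, 29.69). The perpendicularity gives ZR at right angles to NZ; with |ZR| = 18.3 on the right of NZ, R = Z + 18.3·(0.9984, -0.05582) = (63.92, 28.67). Then cos ∠MRZ = RM·RZ / (|RM||RZ|), giving 27.36°.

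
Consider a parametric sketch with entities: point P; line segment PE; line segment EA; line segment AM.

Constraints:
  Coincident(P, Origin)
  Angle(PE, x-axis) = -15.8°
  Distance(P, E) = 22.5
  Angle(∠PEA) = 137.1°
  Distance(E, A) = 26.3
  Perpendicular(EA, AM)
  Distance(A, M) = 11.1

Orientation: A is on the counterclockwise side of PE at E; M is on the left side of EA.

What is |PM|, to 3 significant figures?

43.0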